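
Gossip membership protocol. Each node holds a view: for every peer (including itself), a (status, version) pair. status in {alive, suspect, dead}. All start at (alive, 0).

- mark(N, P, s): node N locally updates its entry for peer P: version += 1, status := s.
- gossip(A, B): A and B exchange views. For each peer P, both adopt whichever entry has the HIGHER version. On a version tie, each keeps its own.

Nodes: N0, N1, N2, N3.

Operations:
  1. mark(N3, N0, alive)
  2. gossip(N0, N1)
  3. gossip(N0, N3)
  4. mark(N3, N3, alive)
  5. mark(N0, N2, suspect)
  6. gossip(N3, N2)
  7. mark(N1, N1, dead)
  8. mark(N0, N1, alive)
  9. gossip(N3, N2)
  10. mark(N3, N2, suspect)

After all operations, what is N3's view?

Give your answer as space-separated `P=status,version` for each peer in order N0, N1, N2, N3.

Answer: N0=alive,1 N1=alive,0 N2=suspect,1 N3=alive,1

Derivation:
Op 1: N3 marks N0=alive -> (alive,v1)
Op 2: gossip N0<->N1 -> N0.N0=(alive,v0) N0.N1=(alive,v0) N0.N2=(alive,v0) N0.N3=(alive,v0) | N1.N0=(alive,v0) N1.N1=(alive,v0) N1.N2=(alive,v0) N1.N3=(alive,v0)
Op 3: gossip N0<->N3 -> N0.N0=(alive,v1) N0.N1=(alive,v0) N0.N2=(alive,v0) N0.N3=(alive,v0) | N3.N0=(alive,v1) N3.N1=(alive,v0) N3.N2=(alive,v0) N3.N3=(alive,v0)
Op 4: N3 marks N3=alive -> (alive,v1)
Op 5: N0 marks N2=suspect -> (suspect,v1)
Op 6: gossip N3<->N2 -> N3.N0=(alive,v1) N3.N1=(alive,v0) N3.N2=(alive,v0) N3.N3=(alive,v1) | N2.N0=(alive,v1) N2.N1=(alive,v0) N2.N2=(alive,v0) N2.N3=(alive,v1)
Op 7: N1 marks N1=dead -> (dead,v1)
Op 8: N0 marks N1=alive -> (alive,v1)
Op 9: gossip N3<->N2 -> N3.N0=(alive,v1) N3.N1=(alive,v0) N3.N2=(alive,v0) N3.N3=(alive,v1) | N2.N0=(alive,v1) N2.N1=(alive,v0) N2.N2=(alive,v0) N2.N3=(alive,v1)
Op 10: N3 marks N2=suspect -> (suspect,v1)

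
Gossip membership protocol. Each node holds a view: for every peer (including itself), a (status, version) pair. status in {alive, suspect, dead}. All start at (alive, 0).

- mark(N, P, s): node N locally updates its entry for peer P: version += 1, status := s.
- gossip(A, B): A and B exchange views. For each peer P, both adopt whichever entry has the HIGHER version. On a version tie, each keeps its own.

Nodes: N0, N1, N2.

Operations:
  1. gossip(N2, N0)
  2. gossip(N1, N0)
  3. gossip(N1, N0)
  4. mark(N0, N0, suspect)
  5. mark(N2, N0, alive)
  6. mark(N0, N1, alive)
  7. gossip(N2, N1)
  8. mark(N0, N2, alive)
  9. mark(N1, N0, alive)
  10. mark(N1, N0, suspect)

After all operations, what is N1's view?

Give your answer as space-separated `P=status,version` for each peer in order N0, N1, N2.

Op 1: gossip N2<->N0 -> N2.N0=(alive,v0) N2.N1=(alive,v0) N2.N2=(alive,v0) | N0.N0=(alive,v0) N0.N1=(alive,v0) N0.N2=(alive,v0)
Op 2: gossip N1<->N0 -> N1.N0=(alive,v0) N1.N1=(alive,v0) N1.N2=(alive,v0) | N0.N0=(alive,v0) N0.N1=(alive,v0) N0.N2=(alive,v0)
Op 3: gossip N1<->N0 -> N1.N0=(alive,v0) N1.N1=(alive,v0) N1.N2=(alive,v0) | N0.N0=(alive,v0) N0.N1=(alive,v0) N0.N2=(alive,v0)
Op 4: N0 marks N0=suspect -> (suspect,v1)
Op 5: N2 marks N0=alive -> (alive,v1)
Op 6: N0 marks N1=alive -> (alive,v1)
Op 7: gossip N2<->N1 -> N2.N0=(alive,v1) N2.N1=(alive,v0) N2.N2=(alive,v0) | N1.N0=(alive,v1) N1.N1=(alive,v0) N1.N2=(alive,v0)
Op 8: N0 marks N2=alive -> (alive,v1)
Op 9: N1 marks N0=alive -> (alive,v2)
Op 10: N1 marks N0=suspect -> (suspect,v3)

Answer: N0=suspect,3 N1=alive,0 N2=alive,0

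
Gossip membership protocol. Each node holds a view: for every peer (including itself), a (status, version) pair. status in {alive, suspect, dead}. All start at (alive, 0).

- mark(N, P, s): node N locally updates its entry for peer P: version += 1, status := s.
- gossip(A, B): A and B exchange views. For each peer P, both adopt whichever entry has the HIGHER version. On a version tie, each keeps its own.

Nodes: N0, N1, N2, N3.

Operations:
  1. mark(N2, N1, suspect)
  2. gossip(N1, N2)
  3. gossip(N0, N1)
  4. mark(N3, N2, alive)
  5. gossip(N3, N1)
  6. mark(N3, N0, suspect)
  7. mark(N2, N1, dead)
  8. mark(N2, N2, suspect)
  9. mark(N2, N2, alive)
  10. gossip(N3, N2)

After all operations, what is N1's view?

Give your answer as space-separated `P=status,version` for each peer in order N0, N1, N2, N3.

Op 1: N2 marks N1=suspect -> (suspect,v1)
Op 2: gossip N1<->N2 -> N1.N0=(alive,v0) N1.N1=(suspect,v1) N1.N2=(alive,v0) N1.N3=(alive,v0) | N2.N0=(alive,v0) N2.N1=(suspect,v1) N2.N2=(alive,v0) N2.N3=(alive,v0)
Op 3: gossip N0<->N1 -> N0.N0=(alive,v0) N0.N1=(suspect,v1) N0.N2=(alive,v0) N0.N3=(alive,v0) | N1.N0=(alive,v0) N1.N1=(suspect,v1) N1.N2=(alive,v0) N1.N3=(alive,v0)
Op 4: N3 marks N2=alive -> (alive,v1)
Op 5: gossip N3<->N1 -> N3.N0=(alive,v0) N3.N1=(suspect,v1) N3.N2=(alive,v1) N3.N3=(alive,v0) | N1.N0=(alive,v0) N1.N1=(suspect,v1) N1.N2=(alive,v1) N1.N3=(alive,v0)
Op 6: N3 marks N0=suspect -> (suspect,v1)
Op 7: N2 marks N1=dead -> (dead,v2)
Op 8: N2 marks N2=suspect -> (suspect,v1)
Op 9: N2 marks N2=alive -> (alive,v2)
Op 10: gossip N3<->N2 -> N3.N0=(suspect,v1) N3.N1=(dead,v2) N3.N2=(alive,v2) N3.N3=(alive,v0) | N2.N0=(suspect,v1) N2.N1=(dead,v2) N2.N2=(alive,v2) N2.N3=(alive,v0)

Answer: N0=alive,0 N1=suspect,1 N2=alive,1 N3=alive,0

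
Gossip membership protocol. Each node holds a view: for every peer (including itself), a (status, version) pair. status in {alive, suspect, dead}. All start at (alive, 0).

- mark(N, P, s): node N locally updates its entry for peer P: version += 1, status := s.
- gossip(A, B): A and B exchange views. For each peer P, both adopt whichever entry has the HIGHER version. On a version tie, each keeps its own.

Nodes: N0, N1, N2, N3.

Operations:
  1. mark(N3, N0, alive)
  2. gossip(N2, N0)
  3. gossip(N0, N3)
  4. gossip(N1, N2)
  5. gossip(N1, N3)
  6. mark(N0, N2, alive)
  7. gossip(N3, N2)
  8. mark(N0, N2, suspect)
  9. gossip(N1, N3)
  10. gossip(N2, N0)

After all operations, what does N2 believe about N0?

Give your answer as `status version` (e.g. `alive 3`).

Answer: alive 1

Derivation:
Op 1: N3 marks N0=alive -> (alive,v1)
Op 2: gossip N2<->N0 -> N2.N0=(alive,v0) N2.N1=(alive,v0) N2.N2=(alive,v0) N2.N3=(alive,v0) | N0.N0=(alive,v0) N0.N1=(alive,v0) N0.N2=(alive,v0) N0.N3=(alive,v0)
Op 3: gossip N0<->N3 -> N0.N0=(alive,v1) N0.N1=(alive,v0) N0.N2=(alive,v0) N0.N3=(alive,v0) | N3.N0=(alive,v1) N3.N1=(alive,v0) N3.N2=(alive,v0) N3.N3=(alive,v0)
Op 4: gossip N1<->N2 -> N1.N0=(alive,v0) N1.N1=(alive,v0) N1.N2=(alive,v0) N1.N3=(alive,v0) | N2.N0=(alive,v0) N2.N1=(alive,v0) N2.N2=(alive,v0) N2.N3=(alive,v0)
Op 5: gossip N1<->N3 -> N1.N0=(alive,v1) N1.N1=(alive,v0) N1.N2=(alive,v0) N1.N3=(alive,v0) | N3.N0=(alive,v1) N3.N1=(alive,v0) N3.N2=(alive,v0) N3.N3=(alive,v0)
Op 6: N0 marks N2=alive -> (alive,v1)
Op 7: gossip N3<->N2 -> N3.N0=(alive,v1) N3.N1=(alive,v0) N3.N2=(alive,v0) N3.N3=(alive,v0) | N2.N0=(alive,v1) N2.N1=(alive,v0) N2.N2=(alive,v0) N2.N3=(alive,v0)
Op 8: N0 marks N2=suspect -> (suspect,v2)
Op 9: gossip N1<->N3 -> N1.N0=(alive,v1) N1.N1=(alive,v0) N1.N2=(alive,v0) N1.N3=(alive,v0) | N3.N0=(alive,v1) N3.N1=(alive,v0) N3.N2=(alive,v0) N3.N3=(alive,v0)
Op 10: gossip N2<->N0 -> N2.N0=(alive,v1) N2.N1=(alive,v0) N2.N2=(suspect,v2) N2.N3=(alive,v0) | N0.N0=(alive,v1) N0.N1=(alive,v0) N0.N2=(suspect,v2) N0.N3=(alive,v0)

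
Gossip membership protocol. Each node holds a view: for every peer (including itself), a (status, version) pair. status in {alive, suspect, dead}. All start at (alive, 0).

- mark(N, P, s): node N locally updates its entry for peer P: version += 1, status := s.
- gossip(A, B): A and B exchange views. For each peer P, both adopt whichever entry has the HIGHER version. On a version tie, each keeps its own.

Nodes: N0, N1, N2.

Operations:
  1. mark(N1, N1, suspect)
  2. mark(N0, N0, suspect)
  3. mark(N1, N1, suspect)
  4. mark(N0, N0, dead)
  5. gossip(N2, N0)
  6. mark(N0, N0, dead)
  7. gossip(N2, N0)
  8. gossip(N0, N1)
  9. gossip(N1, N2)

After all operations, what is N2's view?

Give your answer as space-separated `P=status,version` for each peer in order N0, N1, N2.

Op 1: N1 marks N1=suspect -> (suspect,v1)
Op 2: N0 marks N0=suspect -> (suspect,v1)
Op 3: N1 marks N1=suspect -> (suspect,v2)
Op 4: N0 marks N0=dead -> (dead,v2)
Op 5: gossip N2<->N0 -> N2.N0=(dead,v2) N2.N1=(alive,v0) N2.N2=(alive,v0) | N0.N0=(dead,v2) N0.N1=(alive,v0) N0.N2=(alive,v0)
Op 6: N0 marks N0=dead -> (dead,v3)
Op 7: gossip N2<->N0 -> N2.N0=(dead,v3) N2.N1=(alive,v0) N2.N2=(alive,v0) | N0.N0=(dead,v3) N0.N1=(alive,v0) N0.N2=(alive,v0)
Op 8: gossip N0<->N1 -> N0.N0=(dead,v3) N0.N1=(suspect,v2) N0.N2=(alive,v0) | N1.N0=(dead,v3) N1.N1=(suspect,v2) N1.N2=(alive,v0)
Op 9: gossip N1<->N2 -> N1.N0=(dead,v3) N1.N1=(suspect,v2) N1.N2=(alive,v0) | N2.N0=(dead,v3) N2.N1=(suspect,v2) N2.N2=(alive,v0)

Answer: N0=dead,3 N1=suspect,2 N2=alive,0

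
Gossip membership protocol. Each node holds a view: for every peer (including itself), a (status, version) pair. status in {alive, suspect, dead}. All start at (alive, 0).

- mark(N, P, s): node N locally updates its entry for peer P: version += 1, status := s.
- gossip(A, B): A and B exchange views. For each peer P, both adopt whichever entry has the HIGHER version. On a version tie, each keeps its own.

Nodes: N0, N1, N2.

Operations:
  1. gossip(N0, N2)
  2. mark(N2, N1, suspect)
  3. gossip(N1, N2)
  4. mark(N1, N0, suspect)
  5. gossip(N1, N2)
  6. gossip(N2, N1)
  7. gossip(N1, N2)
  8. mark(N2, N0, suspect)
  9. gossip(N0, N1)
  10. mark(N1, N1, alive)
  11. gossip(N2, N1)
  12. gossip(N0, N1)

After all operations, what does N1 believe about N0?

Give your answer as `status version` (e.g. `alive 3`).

Op 1: gossip N0<->N2 -> N0.N0=(alive,v0) N0.N1=(alive,v0) N0.N2=(alive,v0) | N2.N0=(alive,v0) N2.N1=(alive,v0) N2.N2=(alive,v0)
Op 2: N2 marks N1=suspect -> (suspect,v1)
Op 3: gossip N1<->N2 -> N1.N0=(alive,v0) N1.N1=(suspect,v1) N1.N2=(alive,v0) | N2.N0=(alive,v0) N2.N1=(suspect,v1) N2.N2=(alive,v0)
Op 4: N1 marks N0=suspect -> (suspect,v1)
Op 5: gossip N1<->N2 -> N1.N0=(suspect,v1) N1.N1=(suspect,v1) N1.N2=(alive,v0) | N2.N0=(suspect,v1) N2.N1=(suspect,v1) N2.N2=(alive,v0)
Op 6: gossip N2<->N1 -> N2.N0=(suspect,v1) N2.N1=(suspect,v1) N2.N2=(alive,v0) | N1.N0=(suspect,v1) N1.N1=(suspect,v1) N1.N2=(alive,v0)
Op 7: gossip N1<->N2 -> N1.N0=(suspect,v1) N1.N1=(suspect,v1) N1.N2=(alive,v0) | N2.N0=(suspect,v1) N2.N1=(suspect,v1) N2.N2=(alive,v0)
Op 8: N2 marks N0=suspect -> (suspect,v2)
Op 9: gossip N0<->N1 -> N0.N0=(suspect,v1) N0.N1=(suspect,v1) N0.N2=(alive,v0) | N1.N0=(suspect,v1) N1.N1=(suspect,v1) N1.N2=(alive,v0)
Op 10: N1 marks N1=alive -> (alive,v2)
Op 11: gossip N2<->N1 -> N2.N0=(suspect,v2) N2.N1=(alive,v2) N2.N2=(alive,v0) | N1.N0=(suspect,v2) N1.N1=(alive,v2) N1.N2=(alive,v0)
Op 12: gossip N0<->N1 -> N0.N0=(suspect,v2) N0.N1=(alive,v2) N0.N2=(alive,v0) | N1.N0=(suspect,v2) N1.N1=(alive,v2) N1.N2=(alive,v0)

Answer: suspect 2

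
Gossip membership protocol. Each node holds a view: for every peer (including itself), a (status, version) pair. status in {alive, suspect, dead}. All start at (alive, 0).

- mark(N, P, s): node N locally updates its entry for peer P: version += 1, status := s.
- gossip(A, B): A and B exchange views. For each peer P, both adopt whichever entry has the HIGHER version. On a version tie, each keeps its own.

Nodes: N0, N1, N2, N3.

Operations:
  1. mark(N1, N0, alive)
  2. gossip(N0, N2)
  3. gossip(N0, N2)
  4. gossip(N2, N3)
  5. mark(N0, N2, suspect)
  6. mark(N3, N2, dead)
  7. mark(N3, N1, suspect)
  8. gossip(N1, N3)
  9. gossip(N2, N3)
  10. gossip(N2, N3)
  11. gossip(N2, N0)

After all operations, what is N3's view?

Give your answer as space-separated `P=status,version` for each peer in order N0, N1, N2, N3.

Answer: N0=alive,1 N1=suspect,1 N2=dead,1 N3=alive,0

Derivation:
Op 1: N1 marks N0=alive -> (alive,v1)
Op 2: gossip N0<->N2 -> N0.N0=(alive,v0) N0.N1=(alive,v0) N0.N2=(alive,v0) N0.N3=(alive,v0) | N2.N0=(alive,v0) N2.N1=(alive,v0) N2.N2=(alive,v0) N2.N3=(alive,v0)
Op 3: gossip N0<->N2 -> N0.N0=(alive,v0) N0.N1=(alive,v0) N0.N2=(alive,v0) N0.N3=(alive,v0) | N2.N0=(alive,v0) N2.N1=(alive,v0) N2.N2=(alive,v0) N2.N3=(alive,v0)
Op 4: gossip N2<->N3 -> N2.N0=(alive,v0) N2.N1=(alive,v0) N2.N2=(alive,v0) N2.N3=(alive,v0) | N3.N0=(alive,v0) N3.N1=(alive,v0) N3.N2=(alive,v0) N3.N3=(alive,v0)
Op 5: N0 marks N2=suspect -> (suspect,v1)
Op 6: N3 marks N2=dead -> (dead,v1)
Op 7: N3 marks N1=suspect -> (suspect,v1)
Op 8: gossip N1<->N3 -> N1.N0=(alive,v1) N1.N1=(suspect,v1) N1.N2=(dead,v1) N1.N3=(alive,v0) | N3.N0=(alive,v1) N3.N1=(suspect,v1) N3.N2=(dead,v1) N3.N3=(alive,v0)
Op 9: gossip N2<->N3 -> N2.N0=(alive,v1) N2.N1=(suspect,v1) N2.N2=(dead,v1) N2.N3=(alive,v0) | N3.N0=(alive,v1) N3.N1=(suspect,v1) N3.N2=(dead,v1) N3.N3=(alive,v0)
Op 10: gossip N2<->N3 -> N2.N0=(alive,v1) N2.N1=(suspect,v1) N2.N2=(dead,v1) N2.N3=(alive,v0) | N3.N0=(alive,v1) N3.N1=(suspect,v1) N3.N2=(dead,v1) N3.N3=(alive,v0)
Op 11: gossip N2<->N0 -> N2.N0=(alive,v1) N2.N1=(suspect,v1) N2.N2=(dead,v1) N2.N3=(alive,v0) | N0.N0=(alive,v1) N0.N1=(suspect,v1) N0.N2=(suspect,v1) N0.N3=(alive,v0)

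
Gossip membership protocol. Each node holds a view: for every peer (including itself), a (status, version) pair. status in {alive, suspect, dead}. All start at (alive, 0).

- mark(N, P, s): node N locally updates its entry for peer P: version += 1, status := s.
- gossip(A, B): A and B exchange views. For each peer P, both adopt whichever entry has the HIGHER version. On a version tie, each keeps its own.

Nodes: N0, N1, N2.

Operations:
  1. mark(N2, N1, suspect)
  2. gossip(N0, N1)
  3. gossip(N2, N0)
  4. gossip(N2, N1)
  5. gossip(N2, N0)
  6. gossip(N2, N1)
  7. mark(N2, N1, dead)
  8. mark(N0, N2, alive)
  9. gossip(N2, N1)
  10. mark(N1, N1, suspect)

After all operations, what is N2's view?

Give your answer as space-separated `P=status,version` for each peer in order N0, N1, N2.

Answer: N0=alive,0 N1=dead,2 N2=alive,0

Derivation:
Op 1: N2 marks N1=suspect -> (suspect,v1)
Op 2: gossip N0<->N1 -> N0.N0=(alive,v0) N0.N1=(alive,v0) N0.N2=(alive,v0) | N1.N0=(alive,v0) N1.N1=(alive,v0) N1.N2=(alive,v0)
Op 3: gossip N2<->N0 -> N2.N0=(alive,v0) N2.N1=(suspect,v1) N2.N2=(alive,v0) | N0.N0=(alive,v0) N0.N1=(suspect,v1) N0.N2=(alive,v0)
Op 4: gossip N2<->N1 -> N2.N0=(alive,v0) N2.N1=(suspect,v1) N2.N2=(alive,v0) | N1.N0=(alive,v0) N1.N1=(suspect,v1) N1.N2=(alive,v0)
Op 5: gossip N2<->N0 -> N2.N0=(alive,v0) N2.N1=(suspect,v1) N2.N2=(alive,v0) | N0.N0=(alive,v0) N0.N1=(suspect,v1) N0.N2=(alive,v0)
Op 6: gossip N2<->N1 -> N2.N0=(alive,v0) N2.N1=(suspect,v1) N2.N2=(alive,v0) | N1.N0=(alive,v0) N1.N1=(suspect,v1) N1.N2=(alive,v0)
Op 7: N2 marks N1=dead -> (dead,v2)
Op 8: N0 marks N2=alive -> (alive,v1)
Op 9: gossip N2<->N1 -> N2.N0=(alive,v0) N2.N1=(dead,v2) N2.N2=(alive,v0) | N1.N0=(alive,v0) N1.N1=(dead,v2) N1.N2=(alive,v0)
Op 10: N1 marks N1=suspect -> (suspect,v3)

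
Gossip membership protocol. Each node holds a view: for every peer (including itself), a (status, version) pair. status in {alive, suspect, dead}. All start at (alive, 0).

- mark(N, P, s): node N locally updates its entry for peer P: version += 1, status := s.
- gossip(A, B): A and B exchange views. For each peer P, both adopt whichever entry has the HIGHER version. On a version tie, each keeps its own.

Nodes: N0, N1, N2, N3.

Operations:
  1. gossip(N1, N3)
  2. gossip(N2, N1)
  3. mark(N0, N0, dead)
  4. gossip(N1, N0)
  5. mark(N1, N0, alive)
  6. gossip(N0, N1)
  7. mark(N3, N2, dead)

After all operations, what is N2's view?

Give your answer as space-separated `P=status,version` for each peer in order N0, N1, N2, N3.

Answer: N0=alive,0 N1=alive,0 N2=alive,0 N3=alive,0

Derivation:
Op 1: gossip N1<->N3 -> N1.N0=(alive,v0) N1.N1=(alive,v0) N1.N2=(alive,v0) N1.N3=(alive,v0) | N3.N0=(alive,v0) N3.N1=(alive,v0) N3.N2=(alive,v0) N3.N3=(alive,v0)
Op 2: gossip N2<->N1 -> N2.N0=(alive,v0) N2.N1=(alive,v0) N2.N2=(alive,v0) N2.N3=(alive,v0) | N1.N0=(alive,v0) N1.N1=(alive,v0) N1.N2=(alive,v0) N1.N3=(alive,v0)
Op 3: N0 marks N0=dead -> (dead,v1)
Op 4: gossip N1<->N0 -> N1.N0=(dead,v1) N1.N1=(alive,v0) N1.N2=(alive,v0) N1.N3=(alive,v0) | N0.N0=(dead,v1) N0.N1=(alive,v0) N0.N2=(alive,v0) N0.N3=(alive,v0)
Op 5: N1 marks N0=alive -> (alive,v2)
Op 6: gossip N0<->N1 -> N0.N0=(alive,v2) N0.N1=(alive,v0) N0.N2=(alive,v0) N0.N3=(alive,v0) | N1.N0=(alive,v2) N1.N1=(alive,v0) N1.N2=(alive,v0) N1.N3=(alive,v0)
Op 7: N3 marks N2=dead -> (dead,v1)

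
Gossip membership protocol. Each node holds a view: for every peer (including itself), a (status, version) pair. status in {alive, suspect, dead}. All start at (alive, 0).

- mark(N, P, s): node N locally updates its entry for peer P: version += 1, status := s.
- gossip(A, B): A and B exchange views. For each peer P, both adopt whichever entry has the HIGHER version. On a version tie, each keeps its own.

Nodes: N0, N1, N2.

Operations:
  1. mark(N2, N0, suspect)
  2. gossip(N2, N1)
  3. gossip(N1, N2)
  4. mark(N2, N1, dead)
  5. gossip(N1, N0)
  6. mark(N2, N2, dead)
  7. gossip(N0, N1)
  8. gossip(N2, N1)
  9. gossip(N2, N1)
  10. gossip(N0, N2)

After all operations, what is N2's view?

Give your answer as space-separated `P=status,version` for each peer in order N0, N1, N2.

Op 1: N2 marks N0=suspect -> (suspect,v1)
Op 2: gossip N2<->N1 -> N2.N0=(suspect,v1) N2.N1=(alive,v0) N2.N2=(alive,v0) | N1.N0=(suspect,v1) N1.N1=(alive,v0) N1.N2=(alive,v0)
Op 3: gossip N1<->N2 -> N1.N0=(suspect,v1) N1.N1=(alive,v0) N1.N2=(alive,v0) | N2.N0=(suspect,v1) N2.N1=(alive,v0) N2.N2=(alive,v0)
Op 4: N2 marks N1=dead -> (dead,v1)
Op 5: gossip N1<->N0 -> N1.N0=(suspect,v1) N1.N1=(alive,v0) N1.N2=(alive,v0) | N0.N0=(suspect,v1) N0.N1=(alive,v0) N0.N2=(alive,v0)
Op 6: N2 marks N2=dead -> (dead,v1)
Op 7: gossip N0<->N1 -> N0.N0=(suspect,v1) N0.N1=(alive,v0) N0.N2=(alive,v0) | N1.N0=(suspect,v1) N1.N1=(alive,v0) N1.N2=(alive,v0)
Op 8: gossip N2<->N1 -> N2.N0=(suspect,v1) N2.N1=(dead,v1) N2.N2=(dead,v1) | N1.N0=(suspect,v1) N1.N1=(dead,v1) N1.N2=(dead,v1)
Op 9: gossip N2<->N1 -> N2.N0=(suspect,v1) N2.N1=(dead,v1) N2.N2=(dead,v1) | N1.N0=(suspect,v1) N1.N1=(dead,v1) N1.N2=(dead,v1)
Op 10: gossip N0<->N2 -> N0.N0=(suspect,v1) N0.N1=(dead,v1) N0.N2=(dead,v1) | N2.N0=(suspect,v1) N2.N1=(dead,v1) N2.N2=(dead,v1)

Answer: N0=suspect,1 N1=dead,1 N2=dead,1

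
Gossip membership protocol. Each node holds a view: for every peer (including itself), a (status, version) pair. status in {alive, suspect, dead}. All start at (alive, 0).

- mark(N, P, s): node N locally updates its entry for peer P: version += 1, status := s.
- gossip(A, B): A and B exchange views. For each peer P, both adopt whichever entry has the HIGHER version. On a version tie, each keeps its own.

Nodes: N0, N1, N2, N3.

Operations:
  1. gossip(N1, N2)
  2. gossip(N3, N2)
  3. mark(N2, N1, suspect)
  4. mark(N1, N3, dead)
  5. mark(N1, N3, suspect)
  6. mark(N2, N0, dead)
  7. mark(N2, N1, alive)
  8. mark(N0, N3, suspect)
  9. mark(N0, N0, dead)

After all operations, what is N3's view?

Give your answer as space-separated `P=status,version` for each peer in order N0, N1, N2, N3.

Answer: N0=alive,0 N1=alive,0 N2=alive,0 N3=alive,0

Derivation:
Op 1: gossip N1<->N2 -> N1.N0=(alive,v0) N1.N1=(alive,v0) N1.N2=(alive,v0) N1.N3=(alive,v0) | N2.N0=(alive,v0) N2.N1=(alive,v0) N2.N2=(alive,v0) N2.N3=(alive,v0)
Op 2: gossip N3<->N2 -> N3.N0=(alive,v0) N3.N1=(alive,v0) N3.N2=(alive,v0) N3.N3=(alive,v0) | N2.N0=(alive,v0) N2.N1=(alive,v0) N2.N2=(alive,v0) N2.N3=(alive,v0)
Op 3: N2 marks N1=suspect -> (suspect,v1)
Op 4: N1 marks N3=dead -> (dead,v1)
Op 5: N1 marks N3=suspect -> (suspect,v2)
Op 6: N2 marks N0=dead -> (dead,v1)
Op 7: N2 marks N1=alive -> (alive,v2)
Op 8: N0 marks N3=suspect -> (suspect,v1)
Op 9: N0 marks N0=dead -> (dead,v1)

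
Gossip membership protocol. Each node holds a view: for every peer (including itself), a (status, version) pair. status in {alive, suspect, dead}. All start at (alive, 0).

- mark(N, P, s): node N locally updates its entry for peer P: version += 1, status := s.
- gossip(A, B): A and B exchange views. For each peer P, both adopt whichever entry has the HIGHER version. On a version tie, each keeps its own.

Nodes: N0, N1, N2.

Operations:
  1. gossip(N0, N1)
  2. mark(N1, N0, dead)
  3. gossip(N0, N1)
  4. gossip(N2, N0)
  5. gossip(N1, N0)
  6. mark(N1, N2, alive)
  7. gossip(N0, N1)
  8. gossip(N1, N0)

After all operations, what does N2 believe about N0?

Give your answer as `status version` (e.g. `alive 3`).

Answer: dead 1

Derivation:
Op 1: gossip N0<->N1 -> N0.N0=(alive,v0) N0.N1=(alive,v0) N0.N2=(alive,v0) | N1.N0=(alive,v0) N1.N1=(alive,v0) N1.N2=(alive,v0)
Op 2: N1 marks N0=dead -> (dead,v1)
Op 3: gossip N0<->N1 -> N0.N0=(dead,v1) N0.N1=(alive,v0) N0.N2=(alive,v0) | N1.N0=(dead,v1) N1.N1=(alive,v0) N1.N2=(alive,v0)
Op 4: gossip N2<->N0 -> N2.N0=(dead,v1) N2.N1=(alive,v0) N2.N2=(alive,v0) | N0.N0=(dead,v1) N0.N1=(alive,v0) N0.N2=(alive,v0)
Op 5: gossip N1<->N0 -> N1.N0=(dead,v1) N1.N1=(alive,v0) N1.N2=(alive,v0) | N0.N0=(dead,v1) N0.N1=(alive,v0) N0.N2=(alive,v0)
Op 6: N1 marks N2=alive -> (alive,v1)
Op 7: gossip N0<->N1 -> N0.N0=(dead,v1) N0.N1=(alive,v0) N0.N2=(alive,v1) | N1.N0=(dead,v1) N1.N1=(alive,v0) N1.N2=(alive,v1)
Op 8: gossip N1<->N0 -> N1.N0=(dead,v1) N1.N1=(alive,v0) N1.N2=(alive,v1) | N0.N0=(dead,v1) N0.N1=(alive,v0) N0.N2=(alive,v1)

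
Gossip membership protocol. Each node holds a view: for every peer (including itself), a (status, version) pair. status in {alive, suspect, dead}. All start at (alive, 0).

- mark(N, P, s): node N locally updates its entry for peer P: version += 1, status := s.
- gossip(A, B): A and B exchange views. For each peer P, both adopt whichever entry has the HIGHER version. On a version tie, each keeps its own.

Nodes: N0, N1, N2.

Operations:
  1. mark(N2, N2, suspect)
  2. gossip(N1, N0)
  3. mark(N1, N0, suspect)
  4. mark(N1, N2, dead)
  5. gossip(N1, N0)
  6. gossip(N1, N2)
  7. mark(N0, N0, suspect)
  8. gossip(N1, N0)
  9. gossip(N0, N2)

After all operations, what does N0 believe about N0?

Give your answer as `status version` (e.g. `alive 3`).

Answer: suspect 2

Derivation:
Op 1: N2 marks N2=suspect -> (suspect,v1)
Op 2: gossip N1<->N0 -> N1.N0=(alive,v0) N1.N1=(alive,v0) N1.N2=(alive,v0) | N0.N0=(alive,v0) N0.N1=(alive,v0) N0.N2=(alive,v0)
Op 3: N1 marks N0=suspect -> (suspect,v1)
Op 4: N1 marks N2=dead -> (dead,v1)
Op 5: gossip N1<->N0 -> N1.N0=(suspect,v1) N1.N1=(alive,v0) N1.N2=(dead,v1) | N0.N0=(suspect,v1) N0.N1=(alive,v0) N0.N2=(dead,v1)
Op 6: gossip N1<->N2 -> N1.N0=(suspect,v1) N1.N1=(alive,v0) N1.N2=(dead,v1) | N2.N0=(suspect,v1) N2.N1=(alive,v0) N2.N2=(suspect,v1)
Op 7: N0 marks N0=suspect -> (suspect,v2)
Op 8: gossip N1<->N0 -> N1.N0=(suspect,v2) N1.N1=(alive,v0) N1.N2=(dead,v1) | N0.N0=(suspect,v2) N0.N1=(alive,v0) N0.N2=(dead,v1)
Op 9: gossip N0<->N2 -> N0.N0=(suspect,v2) N0.N1=(alive,v0) N0.N2=(dead,v1) | N2.N0=(suspect,v2) N2.N1=(alive,v0) N2.N2=(suspect,v1)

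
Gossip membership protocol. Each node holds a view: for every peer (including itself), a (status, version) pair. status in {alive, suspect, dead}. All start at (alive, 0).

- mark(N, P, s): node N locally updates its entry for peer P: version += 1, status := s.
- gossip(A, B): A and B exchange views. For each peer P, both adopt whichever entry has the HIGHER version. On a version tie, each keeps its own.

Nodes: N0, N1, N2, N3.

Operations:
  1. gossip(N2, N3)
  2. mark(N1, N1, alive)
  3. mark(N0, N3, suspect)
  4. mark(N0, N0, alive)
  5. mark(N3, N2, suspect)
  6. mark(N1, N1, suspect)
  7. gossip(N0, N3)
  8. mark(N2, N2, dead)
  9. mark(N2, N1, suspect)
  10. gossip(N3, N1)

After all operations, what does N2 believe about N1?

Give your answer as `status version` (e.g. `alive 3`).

Op 1: gossip N2<->N3 -> N2.N0=(alive,v0) N2.N1=(alive,v0) N2.N2=(alive,v0) N2.N3=(alive,v0) | N3.N0=(alive,v0) N3.N1=(alive,v0) N3.N2=(alive,v0) N3.N3=(alive,v0)
Op 2: N1 marks N1=alive -> (alive,v1)
Op 3: N0 marks N3=suspect -> (suspect,v1)
Op 4: N0 marks N0=alive -> (alive,v1)
Op 5: N3 marks N2=suspect -> (suspect,v1)
Op 6: N1 marks N1=suspect -> (suspect,v2)
Op 7: gossip N0<->N3 -> N0.N0=(alive,v1) N0.N1=(alive,v0) N0.N2=(suspect,v1) N0.N3=(suspect,v1) | N3.N0=(alive,v1) N3.N1=(alive,v0) N3.N2=(suspect,v1) N3.N3=(suspect,v1)
Op 8: N2 marks N2=dead -> (dead,v1)
Op 9: N2 marks N1=suspect -> (suspect,v1)
Op 10: gossip N3<->N1 -> N3.N0=(alive,v1) N3.N1=(suspect,v2) N3.N2=(suspect,v1) N3.N3=(suspect,v1) | N1.N0=(alive,v1) N1.N1=(suspect,v2) N1.N2=(suspect,v1) N1.N3=(suspect,v1)

Answer: suspect 1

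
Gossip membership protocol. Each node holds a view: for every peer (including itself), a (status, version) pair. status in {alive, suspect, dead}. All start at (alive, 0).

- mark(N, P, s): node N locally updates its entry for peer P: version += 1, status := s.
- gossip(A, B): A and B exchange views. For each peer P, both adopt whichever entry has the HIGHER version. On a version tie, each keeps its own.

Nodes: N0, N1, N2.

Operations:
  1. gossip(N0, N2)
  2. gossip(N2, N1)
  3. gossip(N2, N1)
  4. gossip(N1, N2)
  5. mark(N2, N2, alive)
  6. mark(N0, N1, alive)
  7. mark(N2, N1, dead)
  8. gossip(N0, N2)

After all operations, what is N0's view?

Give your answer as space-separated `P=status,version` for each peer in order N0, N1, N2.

Answer: N0=alive,0 N1=alive,1 N2=alive,1

Derivation:
Op 1: gossip N0<->N2 -> N0.N0=(alive,v0) N0.N1=(alive,v0) N0.N2=(alive,v0) | N2.N0=(alive,v0) N2.N1=(alive,v0) N2.N2=(alive,v0)
Op 2: gossip N2<->N1 -> N2.N0=(alive,v0) N2.N1=(alive,v0) N2.N2=(alive,v0) | N1.N0=(alive,v0) N1.N1=(alive,v0) N1.N2=(alive,v0)
Op 3: gossip N2<->N1 -> N2.N0=(alive,v0) N2.N1=(alive,v0) N2.N2=(alive,v0) | N1.N0=(alive,v0) N1.N1=(alive,v0) N1.N2=(alive,v0)
Op 4: gossip N1<->N2 -> N1.N0=(alive,v0) N1.N1=(alive,v0) N1.N2=(alive,v0) | N2.N0=(alive,v0) N2.N1=(alive,v0) N2.N2=(alive,v0)
Op 5: N2 marks N2=alive -> (alive,v1)
Op 6: N0 marks N1=alive -> (alive,v1)
Op 7: N2 marks N1=dead -> (dead,v1)
Op 8: gossip N0<->N2 -> N0.N0=(alive,v0) N0.N1=(alive,v1) N0.N2=(alive,v1) | N2.N0=(alive,v0) N2.N1=(dead,v1) N2.N2=(alive,v1)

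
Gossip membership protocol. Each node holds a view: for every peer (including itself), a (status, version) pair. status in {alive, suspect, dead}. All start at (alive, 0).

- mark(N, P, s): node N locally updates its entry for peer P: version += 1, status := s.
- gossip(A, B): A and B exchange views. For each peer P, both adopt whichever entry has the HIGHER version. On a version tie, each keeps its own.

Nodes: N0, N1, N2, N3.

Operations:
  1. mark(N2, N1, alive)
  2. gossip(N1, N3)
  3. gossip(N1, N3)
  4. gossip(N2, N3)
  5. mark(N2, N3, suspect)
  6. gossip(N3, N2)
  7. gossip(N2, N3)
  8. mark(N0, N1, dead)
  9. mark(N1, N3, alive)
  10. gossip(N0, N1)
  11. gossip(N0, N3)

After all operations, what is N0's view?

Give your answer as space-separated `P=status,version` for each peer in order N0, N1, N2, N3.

Op 1: N2 marks N1=alive -> (alive,v1)
Op 2: gossip N1<->N3 -> N1.N0=(alive,v0) N1.N1=(alive,v0) N1.N2=(alive,v0) N1.N3=(alive,v0) | N3.N0=(alive,v0) N3.N1=(alive,v0) N3.N2=(alive,v0) N3.N3=(alive,v0)
Op 3: gossip N1<->N3 -> N1.N0=(alive,v0) N1.N1=(alive,v0) N1.N2=(alive,v0) N1.N3=(alive,v0) | N3.N0=(alive,v0) N3.N1=(alive,v0) N3.N2=(alive,v0) N3.N3=(alive,v0)
Op 4: gossip N2<->N3 -> N2.N0=(alive,v0) N2.N1=(alive,v1) N2.N2=(alive,v0) N2.N3=(alive,v0) | N3.N0=(alive,v0) N3.N1=(alive,v1) N3.N2=(alive,v0) N3.N3=(alive,v0)
Op 5: N2 marks N3=suspect -> (suspect,v1)
Op 6: gossip N3<->N2 -> N3.N0=(alive,v0) N3.N1=(alive,v1) N3.N2=(alive,v0) N3.N3=(suspect,v1) | N2.N0=(alive,v0) N2.N1=(alive,v1) N2.N2=(alive,v0) N2.N3=(suspect,v1)
Op 7: gossip N2<->N3 -> N2.N0=(alive,v0) N2.N1=(alive,v1) N2.N2=(alive,v0) N2.N3=(suspect,v1) | N3.N0=(alive,v0) N3.N1=(alive,v1) N3.N2=(alive,v0) N3.N3=(suspect,v1)
Op 8: N0 marks N1=dead -> (dead,v1)
Op 9: N1 marks N3=alive -> (alive,v1)
Op 10: gossip N0<->N1 -> N0.N0=(alive,v0) N0.N1=(dead,v1) N0.N2=(alive,v0) N0.N3=(alive,v1) | N1.N0=(alive,v0) N1.N1=(dead,v1) N1.N2=(alive,v0) N1.N3=(alive,v1)
Op 11: gossip N0<->N3 -> N0.N0=(alive,v0) N0.N1=(dead,v1) N0.N2=(alive,v0) N0.N3=(alive,v1) | N3.N0=(alive,v0) N3.N1=(alive,v1) N3.N2=(alive,v0) N3.N3=(suspect,v1)

Answer: N0=alive,0 N1=dead,1 N2=alive,0 N3=alive,1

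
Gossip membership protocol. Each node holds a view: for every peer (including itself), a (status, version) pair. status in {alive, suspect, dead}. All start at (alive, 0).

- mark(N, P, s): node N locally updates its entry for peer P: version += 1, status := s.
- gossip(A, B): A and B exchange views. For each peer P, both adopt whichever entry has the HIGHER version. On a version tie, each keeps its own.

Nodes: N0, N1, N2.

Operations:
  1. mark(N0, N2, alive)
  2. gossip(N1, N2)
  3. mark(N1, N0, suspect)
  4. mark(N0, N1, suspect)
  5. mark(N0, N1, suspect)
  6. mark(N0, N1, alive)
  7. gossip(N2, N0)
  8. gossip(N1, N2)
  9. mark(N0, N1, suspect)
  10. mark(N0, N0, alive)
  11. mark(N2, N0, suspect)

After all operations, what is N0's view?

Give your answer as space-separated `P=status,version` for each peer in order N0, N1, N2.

Op 1: N0 marks N2=alive -> (alive,v1)
Op 2: gossip N1<->N2 -> N1.N0=(alive,v0) N1.N1=(alive,v0) N1.N2=(alive,v0) | N2.N0=(alive,v0) N2.N1=(alive,v0) N2.N2=(alive,v0)
Op 3: N1 marks N0=suspect -> (suspect,v1)
Op 4: N0 marks N1=suspect -> (suspect,v1)
Op 5: N0 marks N1=suspect -> (suspect,v2)
Op 6: N0 marks N1=alive -> (alive,v3)
Op 7: gossip N2<->N0 -> N2.N0=(alive,v0) N2.N1=(alive,v3) N2.N2=(alive,v1) | N0.N0=(alive,v0) N0.N1=(alive,v3) N0.N2=(alive,v1)
Op 8: gossip N1<->N2 -> N1.N0=(suspect,v1) N1.N1=(alive,v3) N1.N2=(alive,v1) | N2.N0=(suspect,v1) N2.N1=(alive,v3) N2.N2=(alive,v1)
Op 9: N0 marks N1=suspect -> (suspect,v4)
Op 10: N0 marks N0=alive -> (alive,v1)
Op 11: N2 marks N0=suspect -> (suspect,v2)

Answer: N0=alive,1 N1=suspect,4 N2=alive,1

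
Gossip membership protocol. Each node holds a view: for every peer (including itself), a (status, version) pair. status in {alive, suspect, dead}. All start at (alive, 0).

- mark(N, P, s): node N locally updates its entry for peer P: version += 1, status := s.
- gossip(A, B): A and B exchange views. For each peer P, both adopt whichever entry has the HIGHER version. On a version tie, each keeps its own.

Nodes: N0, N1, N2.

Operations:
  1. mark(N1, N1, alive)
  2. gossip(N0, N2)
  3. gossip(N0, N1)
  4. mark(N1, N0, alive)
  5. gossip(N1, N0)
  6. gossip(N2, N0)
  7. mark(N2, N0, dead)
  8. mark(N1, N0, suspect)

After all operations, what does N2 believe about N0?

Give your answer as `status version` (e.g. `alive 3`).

Op 1: N1 marks N1=alive -> (alive,v1)
Op 2: gossip N0<->N2 -> N0.N0=(alive,v0) N0.N1=(alive,v0) N0.N2=(alive,v0) | N2.N0=(alive,v0) N2.N1=(alive,v0) N2.N2=(alive,v0)
Op 3: gossip N0<->N1 -> N0.N0=(alive,v0) N0.N1=(alive,v1) N0.N2=(alive,v0) | N1.N0=(alive,v0) N1.N1=(alive,v1) N1.N2=(alive,v0)
Op 4: N1 marks N0=alive -> (alive,v1)
Op 5: gossip N1<->N0 -> N1.N0=(alive,v1) N1.N1=(alive,v1) N1.N2=(alive,v0) | N0.N0=(alive,v1) N0.N1=(alive,v1) N0.N2=(alive,v0)
Op 6: gossip N2<->N0 -> N2.N0=(alive,v1) N2.N1=(alive,v1) N2.N2=(alive,v0) | N0.N0=(alive,v1) N0.N1=(alive,v1) N0.N2=(alive,v0)
Op 7: N2 marks N0=dead -> (dead,v2)
Op 8: N1 marks N0=suspect -> (suspect,v2)

Answer: dead 2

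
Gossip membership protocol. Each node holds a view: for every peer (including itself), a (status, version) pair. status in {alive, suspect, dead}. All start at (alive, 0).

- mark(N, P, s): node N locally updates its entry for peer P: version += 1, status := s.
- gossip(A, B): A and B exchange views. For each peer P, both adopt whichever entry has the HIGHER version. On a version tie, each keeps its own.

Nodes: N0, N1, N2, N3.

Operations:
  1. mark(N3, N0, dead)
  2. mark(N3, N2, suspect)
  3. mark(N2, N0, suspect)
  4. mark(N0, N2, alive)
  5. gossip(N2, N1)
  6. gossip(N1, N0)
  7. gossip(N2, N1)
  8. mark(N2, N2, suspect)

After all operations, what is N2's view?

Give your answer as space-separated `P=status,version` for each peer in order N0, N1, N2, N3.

Answer: N0=suspect,1 N1=alive,0 N2=suspect,2 N3=alive,0

Derivation:
Op 1: N3 marks N0=dead -> (dead,v1)
Op 2: N3 marks N2=suspect -> (suspect,v1)
Op 3: N2 marks N0=suspect -> (suspect,v1)
Op 4: N0 marks N2=alive -> (alive,v1)
Op 5: gossip N2<->N1 -> N2.N0=(suspect,v1) N2.N1=(alive,v0) N2.N2=(alive,v0) N2.N3=(alive,v0) | N1.N0=(suspect,v1) N1.N1=(alive,v0) N1.N2=(alive,v0) N1.N3=(alive,v0)
Op 6: gossip N1<->N0 -> N1.N0=(suspect,v1) N1.N1=(alive,v0) N1.N2=(alive,v1) N1.N3=(alive,v0) | N0.N0=(suspect,v1) N0.N1=(alive,v0) N0.N2=(alive,v1) N0.N3=(alive,v0)
Op 7: gossip N2<->N1 -> N2.N0=(suspect,v1) N2.N1=(alive,v0) N2.N2=(alive,v1) N2.N3=(alive,v0) | N1.N0=(suspect,v1) N1.N1=(alive,v0) N1.N2=(alive,v1) N1.N3=(alive,v0)
Op 8: N2 marks N2=suspect -> (suspect,v2)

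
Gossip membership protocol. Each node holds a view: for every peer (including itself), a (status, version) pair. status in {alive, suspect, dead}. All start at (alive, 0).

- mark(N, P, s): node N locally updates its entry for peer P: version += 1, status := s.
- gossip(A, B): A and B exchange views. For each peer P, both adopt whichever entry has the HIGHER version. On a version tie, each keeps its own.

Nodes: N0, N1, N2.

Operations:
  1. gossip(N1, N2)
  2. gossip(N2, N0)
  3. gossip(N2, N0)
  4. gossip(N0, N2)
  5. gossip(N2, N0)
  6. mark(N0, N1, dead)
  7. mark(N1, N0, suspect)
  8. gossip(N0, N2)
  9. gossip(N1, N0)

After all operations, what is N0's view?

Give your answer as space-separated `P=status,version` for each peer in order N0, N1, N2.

Op 1: gossip N1<->N2 -> N1.N0=(alive,v0) N1.N1=(alive,v0) N1.N2=(alive,v0) | N2.N0=(alive,v0) N2.N1=(alive,v0) N2.N2=(alive,v0)
Op 2: gossip N2<->N0 -> N2.N0=(alive,v0) N2.N1=(alive,v0) N2.N2=(alive,v0) | N0.N0=(alive,v0) N0.N1=(alive,v0) N0.N2=(alive,v0)
Op 3: gossip N2<->N0 -> N2.N0=(alive,v0) N2.N1=(alive,v0) N2.N2=(alive,v0) | N0.N0=(alive,v0) N0.N1=(alive,v0) N0.N2=(alive,v0)
Op 4: gossip N0<->N2 -> N0.N0=(alive,v0) N0.N1=(alive,v0) N0.N2=(alive,v0) | N2.N0=(alive,v0) N2.N1=(alive,v0) N2.N2=(alive,v0)
Op 5: gossip N2<->N0 -> N2.N0=(alive,v0) N2.N1=(alive,v0) N2.N2=(alive,v0) | N0.N0=(alive,v0) N0.N1=(alive,v0) N0.N2=(alive,v0)
Op 6: N0 marks N1=dead -> (dead,v1)
Op 7: N1 marks N0=suspect -> (suspect,v1)
Op 8: gossip N0<->N2 -> N0.N0=(alive,v0) N0.N1=(dead,v1) N0.N2=(alive,v0) | N2.N0=(alive,v0) N2.N1=(dead,v1) N2.N2=(alive,v0)
Op 9: gossip N1<->N0 -> N1.N0=(suspect,v1) N1.N1=(dead,v1) N1.N2=(alive,v0) | N0.N0=(suspect,v1) N0.N1=(dead,v1) N0.N2=(alive,v0)

Answer: N0=suspect,1 N1=dead,1 N2=alive,0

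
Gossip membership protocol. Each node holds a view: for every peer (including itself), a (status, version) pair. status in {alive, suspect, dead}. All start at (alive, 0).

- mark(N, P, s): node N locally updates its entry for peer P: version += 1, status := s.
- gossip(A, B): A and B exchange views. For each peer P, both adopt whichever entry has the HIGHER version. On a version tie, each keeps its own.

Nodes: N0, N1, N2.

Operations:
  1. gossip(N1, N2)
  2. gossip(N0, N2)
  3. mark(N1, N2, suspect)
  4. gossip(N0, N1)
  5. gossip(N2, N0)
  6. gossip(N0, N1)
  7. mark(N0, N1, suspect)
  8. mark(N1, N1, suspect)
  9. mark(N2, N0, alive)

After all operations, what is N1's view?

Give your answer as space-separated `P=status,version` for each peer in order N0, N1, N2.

Answer: N0=alive,0 N1=suspect,1 N2=suspect,1

Derivation:
Op 1: gossip N1<->N2 -> N1.N0=(alive,v0) N1.N1=(alive,v0) N1.N2=(alive,v0) | N2.N0=(alive,v0) N2.N1=(alive,v0) N2.N2=(alive,v0)
Op 2: gossip N0<->N2 -> N0.N0=(alive,v0) N0.N1=(alive,v0) N0.N2=(alive,v0) | N2.N0=(alive,v0) N2.N1=(alive,v0) N2.N2=(alive,v0)
Op 3: N1 marks N2=suspect -> (suspect,v1)
Op 4: gossip N0<->N1 -> N0.N0=(alive,v0) N0.N1=(alive,v0) N0.N2=(suspect,v1) | N1.N0=(alive,v0) N1.N1=(alive,v0) N1.N2=(suspect,v1)
Op 5: gossip N2<->N0 -> N2.N0=(alive,v0) N2.N1=(alive,v0) N2.N2=(suspect,v1) | N0.N0=(alive,v0) N0.N1=(alive,v0) N0.N2=(suspect,v1)
Op 6: gossip N0<->N1 -> N0.N0=(alive,v0) N0.N1=(alive,v0) N0.N2=(suspect,v1) | N1.N0=(alive,v0) N1.N1=(alive,v0) N1.N2=(suspect,v1)
Op 7: N0 marks N1=suspect -> (suspect,v1)
Op 8: N1 marks N1=suspect -> (suspect,v1)
Op 9: N2 marks N0=alive -> (alive,v1)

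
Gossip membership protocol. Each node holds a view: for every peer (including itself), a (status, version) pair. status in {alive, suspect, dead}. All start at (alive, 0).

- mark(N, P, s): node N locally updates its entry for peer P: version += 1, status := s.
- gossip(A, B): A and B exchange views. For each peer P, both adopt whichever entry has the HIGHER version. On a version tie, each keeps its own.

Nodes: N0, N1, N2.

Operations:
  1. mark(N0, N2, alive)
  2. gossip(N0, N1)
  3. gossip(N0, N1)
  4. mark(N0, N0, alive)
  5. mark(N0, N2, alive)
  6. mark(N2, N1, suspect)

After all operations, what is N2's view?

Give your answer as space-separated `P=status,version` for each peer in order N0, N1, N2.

Op 1: N0 marks N2=alive -> (alive,v1)
Op 2: gossip N0<->N1 -> N0.N0=(alive,v0) N0.N1=(alive,v0) N0.N2=(alive,v1) | N1.N0=(alive,v0) N1.N1=(alive,v0) N1.N2=(alive,v1)
Op 3: gossip N0<->N1 -> N0.N0=(alive,v0) N0.N1=(alive,v0) N0.N2=(alive,v1) | N1.N0=(alive,v0) N1.N1=(alive,v0) N1.N2=(alive,v1)
Op 4: N0 marks N0=alive -> (alive,v1)
Op 5: N0 marks N2=alive -> (alive,v2)
Op 6: N2 marks N1=suspect -> (suspect,v1)

Answer: N0=alive,0 N1=suspect,1 N2=alive,0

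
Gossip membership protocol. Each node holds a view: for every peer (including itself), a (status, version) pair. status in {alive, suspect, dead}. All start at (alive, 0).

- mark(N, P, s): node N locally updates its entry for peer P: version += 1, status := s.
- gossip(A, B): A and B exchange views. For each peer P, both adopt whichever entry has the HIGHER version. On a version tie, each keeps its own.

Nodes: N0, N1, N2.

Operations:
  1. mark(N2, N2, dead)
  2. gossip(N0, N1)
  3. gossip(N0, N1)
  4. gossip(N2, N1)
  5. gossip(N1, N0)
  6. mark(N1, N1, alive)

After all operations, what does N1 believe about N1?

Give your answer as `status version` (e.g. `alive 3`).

Op 1: N2 marks N2=dead -> (dead,v1)
Op 2: gossip N0<->N1 -> N0.N0=(alive,v0) N0.N1=(alive,v0) N0.N2=(alive,v0) | N1.N0=(alive,v0) N1.N1=(alive,v0) N1.N2=(alive,v0)
Op 3: gossip N0<->N1 -> N0.N0=(alive,v0) N0.N1=(alive,v0) N0.N2=(alive,v0) | N1.N0=(alive,v0) N1.N1=(alive,v0) N1.N2=(alive,v0)
Op 4: gossip N2<->N1 -> N2.N0=(alive,v0) N2.N1=(alive,v0) N2.N2=(dead,v1) | N1.N0=(alive,v0) N1.N1=(alive,v0) N1.N2=(dead,v1)
Op 5: gossip N1<->N0 -> N1.N0=(alive,v0) N1.N1=(alive,v0) N1.N2=(dead,v1) | N0.N0=(alive,v0) N0.N1=(alive,v0) N0.N2=(dead,v1)
Op 6: N1 marks N1=alive -> (alive,v1)

Answer: alive 1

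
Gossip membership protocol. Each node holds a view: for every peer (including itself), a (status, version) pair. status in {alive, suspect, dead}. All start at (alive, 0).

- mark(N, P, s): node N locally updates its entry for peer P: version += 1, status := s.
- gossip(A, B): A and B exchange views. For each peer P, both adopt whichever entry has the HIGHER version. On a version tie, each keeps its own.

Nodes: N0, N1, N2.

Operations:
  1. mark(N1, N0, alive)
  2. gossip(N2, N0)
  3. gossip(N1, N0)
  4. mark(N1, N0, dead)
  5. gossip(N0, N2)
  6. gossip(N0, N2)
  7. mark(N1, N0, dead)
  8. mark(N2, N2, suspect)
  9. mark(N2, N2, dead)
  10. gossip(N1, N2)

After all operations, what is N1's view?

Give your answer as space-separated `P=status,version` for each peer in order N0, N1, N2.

Op 1: N1 marks N0=alive -> (alive,v1)
Op 2: gossip N2<->N0 -> N2.N0=(alive,v0) N2.N1=(alive,v0) N2.N2=(alive,v0) | N0.N0=(alive,v0) N0.N1=(alive,v0) N0.N2=(alive,v0)
Op 3: gossip N1<->N0 -> N1.N0=(alive,v1) N1.N1=(alive,v0) N1.N2=(alive,v0) | N0.N0=(alive,v1) N0.N1=(alive,v0) N0.N2=(alive,v0)
Op 4: N1 marks N0=dead -> (dead,v2)
Op 5: gossip N0<->N2 -> N0.N0=(alive,v1) N0.N1=(alive,v0) N0.N2=(alive,v0) | N2.N0=(alive,v1) N2.N1=(alive,v0) N2.N2=(alive,v0)
Op 6: gossip N0<->N2 -> N0.N0=(alive,v1) N0.N1=(alive,v0) N0.N2=(alive,v0) | N2.N0=(alive,v1) N2.N1=(alive,v0) N2.N2=(alive,v0)
Op 7: N1 marks N0=dead -> (dead,v3)
Op 8: N2 marks N2=suspect -> (suspect,v1)
Op 9: N2 marks N2=dead -> (dead,v2)
Op 10: gossip N1<->N2 -> N1.N0=(dead,v3) N1.N1=(alive,v0) N1.N2=(dead,v2) | N2.N0=(dead,v3) N2.N1=(alive,v0) N2.N2=(dead,v2)

Answer: N0=dead,3 N1=alive,0 N2=dead,2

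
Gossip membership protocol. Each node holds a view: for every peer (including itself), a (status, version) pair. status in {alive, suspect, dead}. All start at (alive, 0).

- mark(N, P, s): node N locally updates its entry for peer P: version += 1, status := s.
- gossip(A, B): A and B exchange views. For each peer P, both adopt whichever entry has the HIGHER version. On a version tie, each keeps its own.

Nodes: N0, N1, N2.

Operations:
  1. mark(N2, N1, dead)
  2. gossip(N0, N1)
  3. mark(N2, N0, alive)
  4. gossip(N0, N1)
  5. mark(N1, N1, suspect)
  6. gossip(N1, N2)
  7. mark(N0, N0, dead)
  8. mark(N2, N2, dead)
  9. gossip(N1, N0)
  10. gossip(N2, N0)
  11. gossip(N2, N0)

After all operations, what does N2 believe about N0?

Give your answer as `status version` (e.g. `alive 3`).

Op 1: N2 marks N1=dead -> (dead,v1)
Op 2: gossip N0<->N1 -> N0.N0=(alive,v0) N0.N1=(alive,v0) N0.N2=(alive,v0) | N1.N0=(alive,v0) N1.N1=(alive,v0) N1.N2=(alive,v0)
Op 3: N2 marks N0=alive -> (alive,v1)
Op 4: gossip N0<->N1 -> N0.N0=(alive,v0) N0.N1=(alive,v0) N0.N2=(alive,v0) | N1.N0=(alive,v0) N1.N1=(alive,v0) N1.N2=(alive,v0)
Op 5: N1 marks N1=suspect -> (suspect,v1)
Op 6: gossip N1<->N2 -> N1.N0=(alive,v1) N1.N1=(suspect,v1) N1.N2=(alive,v0) | N2.N0=(alive,v1) N2.N1=(dead,v1) N2.N2=(alive,v0)
Op 7: N0 marks N0=dead -> (dead,v1)
Op 8: N2 marks N2=dead -> (dead,v1)
Op 9: gossip N1<->N0 -> N1.N0=(alive,v1) N1.N1=(suspect,v1) N1.N2=(alive,v0) | N0.N0=(dead,v1) N0.N1=(suspect,v1) N0.N2=(alive,v0)
Op 10: gossip N2<->N0 -> N2.N0=(alive,v1) N2.N1=(dead,v1) N2.N2=(dead,v1) | N0.N0=(dead,v1) N0.N1=(suspect,v1) N0.N2=(dead,v1)
Op 11: gossip N2<->N0 -> N2.N0=(alive,v1) N2.N1=(dead,v1) N2.N2=(dead,v1) | N0.N0=(dead,v1) N0.N1=(suspect,v1) N0.N2=(dead,v1)

Answer: alive 1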